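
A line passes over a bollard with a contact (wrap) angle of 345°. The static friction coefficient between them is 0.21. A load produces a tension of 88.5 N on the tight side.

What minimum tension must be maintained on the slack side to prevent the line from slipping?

T_min ≈ 25 N

Capstan equation at impending slip: T_tight/T_slack = e^{μβ}.
β = 345° = 6.021 rad; e^{μβ} = e^{0.21×6.021} = 3.541.
T_slack = T_tight / e^{μβ} = 88.5 / 3.541 = 25 N.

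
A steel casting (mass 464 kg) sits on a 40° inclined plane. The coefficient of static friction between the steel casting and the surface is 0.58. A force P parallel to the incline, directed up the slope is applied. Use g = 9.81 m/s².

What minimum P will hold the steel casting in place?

P_min ≈ 903 N

The steel casting tends to slide down (tan θ > μ_s), so at the point of impending slip friction acts up-slope at its limit: f = μ_s N.
P is parallel to the surface, so N = m g cos θ = 3490 N.
Along the incline: P + μ_s N = m g sin θ, so P = 2930 − 0.58×3490 = 903 N.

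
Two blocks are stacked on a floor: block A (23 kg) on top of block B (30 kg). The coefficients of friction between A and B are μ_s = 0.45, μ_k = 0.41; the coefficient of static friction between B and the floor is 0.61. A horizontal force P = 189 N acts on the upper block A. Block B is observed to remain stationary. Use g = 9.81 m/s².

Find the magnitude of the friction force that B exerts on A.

f ≈ 92.5 N

The normal force B exerts on A is simply A's weight, N₁ = 225.6 N.
Maximum static friction on A from B: μ_s N₁ = 0.45×225.6 = 101.5 N.
P = 189 N exceeds that limit, so A slips over B and the interface friction becomes kinetic: f₁ = μ_k N₁ = 0.41×225.6 = 92.5 N.
By Newton's third law B feels 92.5 N forward from A. With B stationary, the floor's static friction on B balances it: f₂ = 92.5 N (well within μ_s(m_A+m_B)g = 317.2 N).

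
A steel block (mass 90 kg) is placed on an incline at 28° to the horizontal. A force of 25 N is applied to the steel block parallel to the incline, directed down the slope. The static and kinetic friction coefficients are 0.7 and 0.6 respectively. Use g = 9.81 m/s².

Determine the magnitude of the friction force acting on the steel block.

f ≈ 439 N (up the incline)

The normal reaction is N = m g cos θ = 779.6 N.
Parallel to the incline, ΣF = 0 gives f = m g sin θ + P = 414.5 + 25 = 439.5 N (up-slope positive).
Static friction can supply at most μ_s N = 545.7 N.
Since |439.5| ≤ 545.7 N, the steel block remains in static equilibrium and friction takes exactly the required value.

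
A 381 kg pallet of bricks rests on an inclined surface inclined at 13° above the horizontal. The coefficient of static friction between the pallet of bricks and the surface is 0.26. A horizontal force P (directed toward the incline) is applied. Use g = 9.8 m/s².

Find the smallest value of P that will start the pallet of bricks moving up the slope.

At impending motion up the slope, friction acts down-slope at its limit: f = μ_s N.
Perpendicular to the incline: N = m g cos θ + P sin θ.
Along the incline: P cos θ = m g sin θ + μ_s N = m g sin θ + μ_s (m g cos θ + P sin θ).
Solving, P (cos θ − μ_s sin θ) = m g (sin θ + μ_s cos θ), so P = 381×9.8×(sin 13° + 0.26 cos 13°)/(cos 13° − 0.26 sin 13°) = 3730×0.4783/0.9159 = 1950 N.

P ≈ 1950 N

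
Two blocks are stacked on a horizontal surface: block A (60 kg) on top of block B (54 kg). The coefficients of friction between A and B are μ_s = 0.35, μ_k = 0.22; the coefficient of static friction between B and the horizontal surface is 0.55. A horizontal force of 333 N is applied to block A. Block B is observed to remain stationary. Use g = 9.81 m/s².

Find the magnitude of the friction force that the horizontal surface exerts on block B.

f ≈ 129 N

Normal force at the A–B interface: N₁ = m_A g = 588.6 N.
So the A–B interface can sustain at most μ_s N₁ = 206 N of static friction.
Since P = 333 N > 206 N, A slides on B; the A–B friction is kinetic: f₁ = μ_k N₁ = 0.22×588.6 = 129 N.
B experiences an equal 129 N forward from A (third law). B is in equilibrium, so the floor supplies f₂ = 129 N of static friction (limit μ_s(m_A+m_B)g = 615.1 N, not exceeded).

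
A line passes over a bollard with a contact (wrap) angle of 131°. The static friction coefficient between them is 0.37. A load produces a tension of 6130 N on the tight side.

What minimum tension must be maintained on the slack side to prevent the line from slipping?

T_min ≈ 2630 N

Capstan equation at impending slip: T_tight/T_slack = e^{μβ}.
β = 131° = 2.286 rad; e^{μβ} = e^{0.37×2.286} = 2.33.
T_slack = T_tight / e^{μβ} = 6130 / 2.33 = 2630 N.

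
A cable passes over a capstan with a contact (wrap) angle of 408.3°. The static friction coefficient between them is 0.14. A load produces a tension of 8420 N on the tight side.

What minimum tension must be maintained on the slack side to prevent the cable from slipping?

T_min ≈ 3100 N

Capstan equation at impending slip: T_tight/T_slack = e^{μβ}.
β = 408.3° = 7.126 rad; e^{μβ} = e^{0.14×7.126} = 2.712.
T_slack = T_tight / e^{μβ} = 8420 / 2.712 = 3100 N.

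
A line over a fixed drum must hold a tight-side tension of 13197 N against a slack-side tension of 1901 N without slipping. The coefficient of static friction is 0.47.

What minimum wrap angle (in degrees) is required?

β_min ≈ 236°

T₂/T₁ = e^{μβ} → β = ln(T₂/T₁)/μ.
β = ln(13197/1901)/0.47 = 1.938/0.47 = 4.123 rad.
In degrees: β = 4.123 × 180/π = 236°.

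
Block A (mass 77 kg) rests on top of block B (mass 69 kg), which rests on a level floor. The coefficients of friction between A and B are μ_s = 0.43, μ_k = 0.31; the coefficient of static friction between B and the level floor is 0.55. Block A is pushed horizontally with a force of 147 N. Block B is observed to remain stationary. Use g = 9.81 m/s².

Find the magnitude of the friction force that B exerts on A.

f ≈ 147 N

The normal force B exerts on A is simply A's weight, N₁ = 755.4 N.
So the A–B interface can sustain at most μ_s N₁ = 324.8 N of static friction.
P = 147 N is within that limit, so A and B move together (both at rest); the A–B friction is simply f₁ = P = 147 N.
By Newton's third law B feels 147 N forward from A. With B stationary, the floor's static friction on B balances it: f₂ = 147 N (well within μ_s(m_A+m_B)g = 787.7 N).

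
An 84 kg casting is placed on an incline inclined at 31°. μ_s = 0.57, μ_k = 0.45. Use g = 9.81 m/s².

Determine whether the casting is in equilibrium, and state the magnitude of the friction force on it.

N = m g cos θ = 706 N.
Down-slope weight component: m g sin θ = 424 N.
μ_s N = 403 N.
424 > 403 N, so it slides; kinetic friction f = μ_k N = 0.45×706 = 318 N.

f ≈ 318 N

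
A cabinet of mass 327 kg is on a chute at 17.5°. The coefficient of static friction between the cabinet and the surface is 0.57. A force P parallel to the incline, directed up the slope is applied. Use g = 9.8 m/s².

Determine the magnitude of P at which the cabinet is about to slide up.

At impending motion up the slope, friction acts down-slope at its limit: f = μ_s N.
P is parallel to the surface, so N = m g cos θ = 3060 N.
Along the incline: P = m g sin θ + μ_s N = 964 + 0.57×3060 = 2710 N.

P ≈ 2710 N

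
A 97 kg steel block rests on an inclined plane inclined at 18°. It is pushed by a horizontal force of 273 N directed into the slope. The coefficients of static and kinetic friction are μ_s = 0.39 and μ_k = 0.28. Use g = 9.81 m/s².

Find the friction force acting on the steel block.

Normal direction: N = m g cos θ + P sin θ = 989.4 N.
Along the incline, the net driving force (taking up-slope positive) is P cos θ − m g sin θ = 259.6 − 294.1 = -34.41 N, so equilibrium requires friction f = 34.41 N (up-slope).
The limit of static friction is μ_s N = 385.8 N.
|f_req| = 34.41 ≤ 385.8 N → the steel block is in equilibrium; friction equals the required value.

f ≈ 34.4 N (up the incline)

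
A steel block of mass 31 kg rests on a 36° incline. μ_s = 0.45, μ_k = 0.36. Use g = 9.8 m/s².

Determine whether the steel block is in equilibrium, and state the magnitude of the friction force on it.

N = m g cos θ = 246 N.
Down-slope weight component: m g sin θ = 179 N.
μ_s N = 111 N.
179 > 111 N, so it slides; kinetic friction f = μ_k N = 0.36×246 = 88.5 N.

f ≈ 88.5 N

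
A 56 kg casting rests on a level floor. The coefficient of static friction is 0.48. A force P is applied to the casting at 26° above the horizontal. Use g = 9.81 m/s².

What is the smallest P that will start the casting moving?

P ≈ 238 N

N = m g − P sin α (the pull lifts the casting).
At impending slip, P cos α = μ_s N = μ_s (m g − P sin α).
Solving: P (cos α + μ_s sin α) = μ_s m g → P = 0.48×549/(cos 26° + 0.48 sin 26°) = 264/1.109 = 238 N.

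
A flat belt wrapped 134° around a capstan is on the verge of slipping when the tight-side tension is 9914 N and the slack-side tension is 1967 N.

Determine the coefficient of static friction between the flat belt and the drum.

T₂/T₁ = e^{μβ} → μ = ln(T₂/T₁)/β.
β = 134° = 2.339 rad.
μ = ln(9914/1967)/2.339 = ln(5.04)/2.339 = 0.692.

μ ≈ 0.692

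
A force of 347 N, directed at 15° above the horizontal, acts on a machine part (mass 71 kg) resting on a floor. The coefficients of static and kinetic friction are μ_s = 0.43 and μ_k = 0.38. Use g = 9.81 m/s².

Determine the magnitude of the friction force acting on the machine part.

The vertical component of P reduces the normal force: N = m g − P sin α = 696.5 − 89.81 = 606.7 N.
For equilibrium, f = P cos α = 347×cos 15° = 335.2 N.
The static-friction limit is μ_s N = 260.9 N.
The required friction exceeds μ_s N, so the machine part moves and f = μ_k N = 231 N.

f ≈ 231 N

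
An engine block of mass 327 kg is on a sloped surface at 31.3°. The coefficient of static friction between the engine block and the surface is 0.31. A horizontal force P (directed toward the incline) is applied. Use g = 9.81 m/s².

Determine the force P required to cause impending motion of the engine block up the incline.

P ≈ 3630 N

At impending motion up the slope, friction acts down-slope at its limit: f = μ_s N.
Perpendicular to the incline: N = m g cos θ + P sin θ.
Along the incline: P cos θ = m g sin θ + μ_s N = m g sin θ + μ_s (m g cos θ + P sin θ).
Solving, P (cos θ − μ_s sin θ) = m g (sin θ + μ_s cos θ), so P = 327×9.81×(sin 31.3° + 0.31 cos 31.3°)/(cos 31.3° − 0.31 sin 31.3°) = 3210×0.7844/0.6934 = 3630 N.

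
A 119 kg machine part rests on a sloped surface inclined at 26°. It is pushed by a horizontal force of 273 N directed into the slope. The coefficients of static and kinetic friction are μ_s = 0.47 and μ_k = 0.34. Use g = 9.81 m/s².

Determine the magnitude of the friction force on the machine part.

The horizontal push has a component P sin θ into the surface, so N = m g cos θ + P sin θ = 1049 + 119.7 = 1169 N.
Along the incline, the net driving force (taking up-slope positive) is P cos θ − m g sin θ = 245.4 − 511.8 = -266.4 N, so equilibrium requires friction f = 266.4 N (up-slope).
Maximum static friction: μ_s N = 0.47 × 1169 = 549.4 N.
|f_req| = 266.4 ≤ 549.4 N → the machine part is in equilibrium; friction equals the required value.

f ≈ 266 N (up the incline)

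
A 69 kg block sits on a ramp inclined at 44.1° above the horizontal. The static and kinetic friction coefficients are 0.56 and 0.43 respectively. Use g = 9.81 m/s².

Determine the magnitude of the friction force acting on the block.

Normal force: N = m g cos θ = 69 × 9.81 × cos 44.1° = 486.1 N.
Along the slope the weight component is m g sin θ = 471.1 N; friction must supply exactly this, acting up-slope.
The static-friction ceiling is μ_s N = 0.56 × 486.1 = 272.2 N.
Since |471.1| > 272.2 N, static friction cannot hold it; the block slides down the incline and kinetic friction applies: f = μ_k N = 0.43 × 486.1 = 209 N.

f ≈ 209 N (up the incline)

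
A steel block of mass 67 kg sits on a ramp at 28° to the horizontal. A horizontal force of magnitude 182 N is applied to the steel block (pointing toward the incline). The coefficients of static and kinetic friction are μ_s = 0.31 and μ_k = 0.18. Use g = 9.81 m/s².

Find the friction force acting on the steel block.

f ≈ 148 N (up the incline)

Normal direction: N = m g cos θ + P sin θ = 665.8 N.
Along the incline, the net driving force (taking up-slope positive) is P cos θ − m g sin θ = 160.7 − 308.6 = -147.9 N, so equilibrium requires friction f = 147.9 N (up-slope).
Maximum static friction: μ_s N = 0.31 × 665.8 = 206.4 N.
Since 147.9 N is within the 206.4 N limit, the steel block stays put and friction is exactly 148 N.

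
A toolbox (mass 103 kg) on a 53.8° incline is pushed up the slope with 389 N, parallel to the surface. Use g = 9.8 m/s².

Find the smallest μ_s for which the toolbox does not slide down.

μ_s,min ≈ 0.714

N = m g cos θ = 596.2 N.
Friction must make up the shortfall along the incline: f = m g sin θ − P = 814.5 − 389 = 425.5 N.
At the threshold f = μ_s N, so μ_s,min = 425.5/596.2 = 0.714.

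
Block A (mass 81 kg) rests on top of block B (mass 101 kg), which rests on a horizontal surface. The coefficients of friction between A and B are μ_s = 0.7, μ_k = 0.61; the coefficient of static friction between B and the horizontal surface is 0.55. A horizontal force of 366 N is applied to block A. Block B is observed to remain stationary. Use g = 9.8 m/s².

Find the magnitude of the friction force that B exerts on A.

f ≈ 366 N

Normal force at the A–B interface: N₁ = m_A g = 793.8 N.
Maximum static friction on A from B: μ_s N₁ = 0.7×793.8 = 555.7 N.
P = 366 N is within that limit, so A and B move together (both at rest); the A–B friction is simply f₁ = P = 366 N.
B experiences an equal 366 N forward from A (third law). B is in equilibrium, so the floor supplies f₂ = 366 N of static friction (limit μ_s(m_A+m_B)g = 981 N, not exceeded).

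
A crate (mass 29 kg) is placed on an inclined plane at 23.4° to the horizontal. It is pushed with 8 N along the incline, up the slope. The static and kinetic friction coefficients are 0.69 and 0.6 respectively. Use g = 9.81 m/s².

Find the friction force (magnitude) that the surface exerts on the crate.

The normal reaction is N = m g cos θ = 261.1 N.
The friction needed for equilibrium is m g sin θ − P = 113 − 8 = 105 N, measured positive up-slope.
The static-friction ceiling is μ_s N = 0.69 × 261.1 = 180.2 N.
Since |105| ≤ 180.2 N, the crate remains in static equilibrium and friction takes exactly the required value.

f ≈ 105 N (up the incline)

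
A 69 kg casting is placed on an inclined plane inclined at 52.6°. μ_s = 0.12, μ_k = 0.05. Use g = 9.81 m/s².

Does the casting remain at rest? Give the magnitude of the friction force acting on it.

N = m g cos θ = 411 N.
Down-slope weight component: m g sin θ = 538 N.
μ_s N = 49.3 N.
538 > 49.3 N, so it slides; kinetic friction f = μ_k N = 0.05×411 = 20.6 N.

f ≈ 20.6 N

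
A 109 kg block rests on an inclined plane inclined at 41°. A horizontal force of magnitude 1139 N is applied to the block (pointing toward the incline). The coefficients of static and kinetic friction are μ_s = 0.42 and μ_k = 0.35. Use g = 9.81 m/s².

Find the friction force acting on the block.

f ≈ 158 N (down the incline)

The horizontal push has a component P sin θ into the surface, so N = m g cos θ + P sin θ = 807 + 747.3 = 1554 N.
Along the incline, the net driving force (taking up-slope positive) is P cos θ − m g sin θ = 859.6 − 701.5 = 158.1 N, so equilibrium requires friction f = -158.1 N (down-slope).
Maximum static friction: μ_s N = 0.42 × 1554 = 652.8 N.
|f_req| = 158.1 ≤ 652.8 N → the block is in equilibrium; friction equals the required value.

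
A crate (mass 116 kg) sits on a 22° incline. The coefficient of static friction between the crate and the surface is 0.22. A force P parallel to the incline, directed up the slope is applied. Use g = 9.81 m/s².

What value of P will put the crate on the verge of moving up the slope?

P ≈ 658 N

At impending motion up the slope, friction acts down-slope at its limit: f = μ_s N.
P is parallel to the surface, so N = m g cos θ = 1060 N.
Along the incline: P = m g sin θ + μ_s N = 426 + 0.22×1060 = 658 N.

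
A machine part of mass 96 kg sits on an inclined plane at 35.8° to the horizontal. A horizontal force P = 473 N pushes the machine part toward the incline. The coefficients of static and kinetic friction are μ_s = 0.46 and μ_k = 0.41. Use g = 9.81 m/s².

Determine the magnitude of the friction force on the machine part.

Normal direction: N = m g cos θ + P sin θ = 1041 N.
Along the incline, the net driving force (taking up-slope positive) is P cos θ − m g sin θ = 383.6 − 550.9 = -167.3 N, so equilibrium requires friction f = 167.3 N (up-slope).
The limit of static friction is μ_s N = 478.6 N.
Since 167.3 N is within the 478.6 N limit, the machine part stays put and friction is exactly 167 N.

f ≈ 167 N (up the incline)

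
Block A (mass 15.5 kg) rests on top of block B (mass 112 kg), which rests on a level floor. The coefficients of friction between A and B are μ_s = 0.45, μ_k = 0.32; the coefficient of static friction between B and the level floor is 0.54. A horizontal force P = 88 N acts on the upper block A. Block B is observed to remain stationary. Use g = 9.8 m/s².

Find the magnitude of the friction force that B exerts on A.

Normal force at the A–B interface: N₁ = m_A g = 151.9 N.
So the A–B interface can sustain at most μ_s N₁ = 68.36 N of static friction.
Since P = 88 N > 68.36 N, A slides on B; the A–B friction is kinetic: f₁ = μ_k N₁ = 0.32×151.9 = 48.6 N.
B experiences an equal 48.6 N forward from A (third law). B is in equilibrium, so the floor supplies f₂ = 48.6 N of static friction (limit μ_s(m_A+m_B)g = 674.7 N, not exceeded).

f ≈ 48.6 N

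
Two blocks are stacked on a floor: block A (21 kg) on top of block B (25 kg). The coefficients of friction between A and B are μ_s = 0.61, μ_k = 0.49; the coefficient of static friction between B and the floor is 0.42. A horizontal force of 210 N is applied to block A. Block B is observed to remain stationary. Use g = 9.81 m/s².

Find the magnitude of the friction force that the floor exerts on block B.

Between the blocks, N₁ = m_A g = 206 N.
Maximum static friction on A from B: μ_s N₁ = 0.61×206 = 125.7 N.
P = 210 N exceeds that limit, so A slips over B and the interface friction becomes kinetic: f₁ = μ_k N₁ = 0.49×206 = 101 N.
By Newton's third law B feels 101 N forward from A. With B stationary, the floor's static friction on B balances it: f₂ = 101 N (well within μ_s(m_A+m_B)g = 189.5 N).

f ≈ 101 N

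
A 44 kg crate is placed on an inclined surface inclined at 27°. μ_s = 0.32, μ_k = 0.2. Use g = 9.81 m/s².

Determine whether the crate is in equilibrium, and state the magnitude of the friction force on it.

N = m g cos θ = 385 N.
Down-slope weight component: m g sin θ = 196 N.
μ_s N = 123 N.
196 > 123 N, so it slides; kinetic friction f = μ_k N = 0.2×385 = 76.9 N.

f ≈ 76.9 N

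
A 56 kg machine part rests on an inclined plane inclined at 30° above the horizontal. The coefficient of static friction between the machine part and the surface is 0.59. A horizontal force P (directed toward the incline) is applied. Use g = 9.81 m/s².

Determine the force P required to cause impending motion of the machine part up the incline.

At impending motion up the slope, friction acts down-slope at its limit: f = μ_s N.
Perpendicular to the incline: N = m g cos θ + P sin θ.
Along the incline: P cos θ = m g sin θ + μ_s N = m g sin θ + μ_s (m g cos θ + P sin θ).
Solving, P (cos θ − μ_s sin θ) = m g (sin θ + μ_s cos θ), so P = 56×9.81×(sin 30° + 0.59 cos 30°)/(cos 30° − 0.59 sin 30°) = 549×1.011/0.571 = 973 N.

P ≈ 973 N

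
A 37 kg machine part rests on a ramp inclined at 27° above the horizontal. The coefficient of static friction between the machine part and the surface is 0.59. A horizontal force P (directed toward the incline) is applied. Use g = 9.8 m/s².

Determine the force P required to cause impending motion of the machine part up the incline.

P ≈ 570 N

At impending motion up the slope, friction acts down-slope at its limit: f = μ_s N.
Perpendicular to the incline: N = m g cos θ + P sin θ.
Along the incline: P cos θ = m g sin θ + μ_s N = m g sin θ + μ_s (m g cos θ + P sin θ).
Solving, P (cos θ − μ_s sin θ) = m g (sin θ + μ_s cos θ), so P = 37×9.8×(sin 27° + 0.59 cos 27°)/(cos 27° − 0.59 sin 27°) = 363×0.9797/0.6232 = 570 N.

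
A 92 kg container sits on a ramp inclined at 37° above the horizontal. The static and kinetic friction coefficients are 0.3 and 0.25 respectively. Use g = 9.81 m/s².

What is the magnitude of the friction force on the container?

f ≈ 180 N (up the incline)

Perpendicular to the surface, N = m g cos θ = 92·9.81·cos 37° = 720.8 N.
For equilibrium along the incline, friction must balance the weight component: f = m g sin θ = 543.2 N up the slope.
Maximum static friction available: μ_s N = 0.3 × 720.8 = 216.2 N.
|543.2| exceeds 216.2 N, so the container slips down-slope; friction is kinetic, f = μ_k N = 0.25×720.8 = 180 N.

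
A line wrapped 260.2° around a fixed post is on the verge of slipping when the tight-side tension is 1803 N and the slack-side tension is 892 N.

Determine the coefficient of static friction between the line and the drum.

μ ≈ 0.155

T₂/T₁ = e^{μβ} → μ = ln(T₂/T₁)/β.
β = 260.2° = 4.541 rad.
μ = ln(1803/892)/4.541 = ln(2.021)/4.541 = 0.155.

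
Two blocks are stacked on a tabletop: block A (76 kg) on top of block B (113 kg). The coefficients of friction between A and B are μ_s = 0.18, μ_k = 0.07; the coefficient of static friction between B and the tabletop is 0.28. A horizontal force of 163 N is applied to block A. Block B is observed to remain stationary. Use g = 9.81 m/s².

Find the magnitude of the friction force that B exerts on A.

The normal force B exerts on A is simply A's weight, N₁ = 745.6 N.
So the A–B interface can sustain at most μ_s N₁ = 134.2 N of static friction.
Since P = 163 N > 134.2 N, A slides on B; the A–B friction is kinetic: f₁ = μ_k N₁ = 0.07×745.6 = 52.2 N.
B experiences an equal 52.2 N forward from A (third law). B is in equilibrium, so the floor supplies f₂ = 52.2 N of static friction (limit μ_s(m_A+m_B)g = 519.1 N, not exceeded).

f ≈ 52.2 N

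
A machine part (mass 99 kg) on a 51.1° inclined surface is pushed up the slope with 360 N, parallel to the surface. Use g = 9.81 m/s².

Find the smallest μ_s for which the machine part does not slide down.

N = m g cos θ = 609.9 N.
Friction must make up the shortfall along the incline: f = m g sin θ − P = 755.8 − 360 = 395.8 N.
At the threshold f = μ_s N, so μ_s,min = 395.8/609.9 = 0.649.

μ_s,min ≈ 0.649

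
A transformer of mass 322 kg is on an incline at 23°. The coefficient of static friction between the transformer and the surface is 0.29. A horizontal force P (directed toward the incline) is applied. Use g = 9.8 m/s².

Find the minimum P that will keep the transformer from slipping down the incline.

The transformer tends to slide down (tan θ > μ_s), so at the point of impending slip friction acts up-slope at its limit: f = μ_s N.
Perpendicular to the incline: N = m g cos θ + P sin θ.
Along the incline: P cos θ + μ_s N = m g sin θ, i.e. P cos θ + μ_s (m g cos θ + P sin θ) = m g sin θ.
Solving, P (cos θ + μ_s sin θ) = m g (sin θ − μ_s cos θ), so P = 3160×0.1238/1.034 = 378 N.

P_min ≈ 378 N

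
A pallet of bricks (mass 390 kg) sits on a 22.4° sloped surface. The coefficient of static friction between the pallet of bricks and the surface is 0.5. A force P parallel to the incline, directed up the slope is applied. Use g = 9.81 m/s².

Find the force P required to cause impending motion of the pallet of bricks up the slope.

P ≈ 3230 N

At impending motion up the slope, friction acts down-slope at its limit: f = μ_s N.
P is parallel to the surface, so N = m g cos θ = 3540 N.
Along the incline: P = m g sin θ + μ_s N = 1460 + 0.5×3540 = 3230 N.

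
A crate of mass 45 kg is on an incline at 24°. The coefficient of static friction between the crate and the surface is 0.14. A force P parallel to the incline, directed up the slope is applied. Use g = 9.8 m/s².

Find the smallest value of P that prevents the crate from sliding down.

P_min ≈ 123 N

The crate tends to slide down (tan θ > μ_s), so at the point of impending slip friction acts up-slope at its limit: f = μ_s N.
P is parallel to the surface, so N = m g cos θ = 403 N.
Along the incline: P + μ_s N = m g sin θ, so P = 179 − 0.14×403 = 123 N.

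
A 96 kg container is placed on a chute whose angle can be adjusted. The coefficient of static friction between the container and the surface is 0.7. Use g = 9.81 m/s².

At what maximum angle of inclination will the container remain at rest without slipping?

θ_max ≈ 35°

At the slip threshold, m g sin θ = μ_s · m g cos θ, so tan θ = μ_s.
θ_max = arctan(0.7) = 35°.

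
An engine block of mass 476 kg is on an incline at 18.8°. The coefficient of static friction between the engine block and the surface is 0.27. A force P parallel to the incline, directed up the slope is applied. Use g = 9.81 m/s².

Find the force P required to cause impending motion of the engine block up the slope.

At impending motion up the slope, friction acts down-slope at its limit: f = μ_s N.
P is parallel to the surface, so N = m g cos θ = 4420 N.
Along the incline: P = m g sin θ + μ_s N = 1500 + 0.27×4420 = 2700 N.

P ≈ 2700 N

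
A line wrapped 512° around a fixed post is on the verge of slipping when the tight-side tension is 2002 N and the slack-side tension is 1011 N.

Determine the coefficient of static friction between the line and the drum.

μ ≈ 0.0765

T₂/T₁ = e^{μβ} → μ = ln(T₂/T₁)/β.
β = 512° = 8.936 rad.
μ = ln(2002/1011)/8.936 = ln(1.98)/8.936 = 0.0765.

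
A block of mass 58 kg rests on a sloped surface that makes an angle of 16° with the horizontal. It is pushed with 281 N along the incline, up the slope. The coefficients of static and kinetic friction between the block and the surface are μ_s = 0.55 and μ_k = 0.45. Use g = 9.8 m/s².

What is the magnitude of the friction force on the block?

The normal reaction is N = m g cos θ = 546.4 N.
For equilibrium along the incline the friction force must supply f = m g sin θ − P = 156.7 − 281 = -124.3 N (positive meaning up-slope).
Maximum static friction available: μ_s N = 0.55 × 546.4 = 300.5 N.
Since |-124.3| ≤ 300.5 N, no slip — friction simply equals what equilibrium demands.

f ≈ 124 N (down the incline)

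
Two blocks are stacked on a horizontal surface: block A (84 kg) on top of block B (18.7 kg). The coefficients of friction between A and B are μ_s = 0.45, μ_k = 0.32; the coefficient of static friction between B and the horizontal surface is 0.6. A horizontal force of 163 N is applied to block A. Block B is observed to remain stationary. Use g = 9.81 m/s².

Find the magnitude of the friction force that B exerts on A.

Normal force at the A–B interface: N₁ = m_A g = 824 N.
So the A–B interface can sustain at most μ_s N₁ = 370.8 N of static friction.
P = 163 N is within that limit, so A and B move together (both at rest); the A–B friction is simply f₁ = P = 163 N.
By Newton's third law B feels 163 N forward from A. With B stationary, the floor's static friction on B balances it: f₂ = 163 N (well within μ_s(m_A+m_B)g = 604.5 N).

f ≈ 163 N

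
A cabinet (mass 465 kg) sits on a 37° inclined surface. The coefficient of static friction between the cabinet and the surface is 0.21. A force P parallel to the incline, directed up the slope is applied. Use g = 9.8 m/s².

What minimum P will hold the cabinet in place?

P_min ≈ 1980 N

The cabinet tends to slide down (tan θ > μ_s), so at the point of impending slip friction acts up-slope at its limit: f = μ_s N.
P is parallel to the surface, so N = m g cos θ = 3640 N.
Along the incline: P + μ_s N = m g sin θ, so P = 2740 − 0.21×3640 = 1980 N.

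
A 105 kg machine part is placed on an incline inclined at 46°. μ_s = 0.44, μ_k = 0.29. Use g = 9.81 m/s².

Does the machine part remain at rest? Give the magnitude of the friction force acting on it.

f ≈ 208 N

N = m g cos θ = 716 N.
Down-slope weight component: m g sin θ = 741 N.
μ_s N = 315 N.
741 > 315 N, so it slides; kinetic friction f = μ_k N = 0.29×716 = 208 N.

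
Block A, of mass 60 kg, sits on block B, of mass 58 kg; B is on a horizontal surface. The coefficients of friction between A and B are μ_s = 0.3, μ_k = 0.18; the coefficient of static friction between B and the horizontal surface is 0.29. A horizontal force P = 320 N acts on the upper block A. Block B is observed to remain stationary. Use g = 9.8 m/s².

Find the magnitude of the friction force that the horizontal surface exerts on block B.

Between the blocks, N₁ = m_A g = 588 N.
So the A–B interface can sustain at most μ_s N₁ = 176.4 N of static friction.
Since P = 320 N > 176.4 N, A slides on B; the A–B friction is kinetic: f₁ = μ_k N₁ = 0.18×588 = 106 N.
By Newton's third law B feels 106 N forward from A. With B stationary, the floor's static friction on B balances it: f₂ = 106 N (well within μ_s(m_A+m_B)g = 335.4 N).

f ≈ 106 N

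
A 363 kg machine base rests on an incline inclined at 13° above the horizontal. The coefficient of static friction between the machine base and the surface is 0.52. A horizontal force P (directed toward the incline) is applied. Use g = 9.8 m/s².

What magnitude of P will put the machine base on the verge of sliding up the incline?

P ≈ 3040 N

At impending motion up the slope, friction acts down-slope at its limit: f = μ_s N.
Perpendicular to the incline: N = m g cos θ + P sin θ.
Along the incline: P cos θ = m g sin θ + μ_s N = m g sin θ + μ_s (m g cos θ + P sin θ).
Solving, P (cos θ − μ_s sin θ) = m g (sin θ + μ_s cos θ), so P = 363×9.8×(sin 13° + 0.52 cos 13°)/(cos 13° − 0.52 sin 13°) = 3560×0.7316/0.8574 = 3040 N.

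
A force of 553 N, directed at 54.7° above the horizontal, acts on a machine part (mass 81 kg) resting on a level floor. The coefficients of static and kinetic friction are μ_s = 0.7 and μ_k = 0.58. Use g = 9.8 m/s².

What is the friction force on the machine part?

f ≈ 199 N

Vertical equilibrium gives N = m g − P sin α = 342.5 N.
For equilibrium, f = P cos α = 553×cos 54.7° = 319.6 N.
The static-friction limit is μ_s N = 239.7 N.
319.6 > 239.7 N → the machine part slides; f = μ_k N = 0.58×342.5 = 199 N.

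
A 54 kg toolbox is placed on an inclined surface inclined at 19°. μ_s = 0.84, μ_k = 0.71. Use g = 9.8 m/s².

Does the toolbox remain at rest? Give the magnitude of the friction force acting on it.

N = m g cos θ = 500 N.
Down-slope weight component: m g sin θ = 172 N.
μ_s N = 420 N.
172 ≤ 420 N, so it stays put; friction = 172 N.

f ≈ 172 N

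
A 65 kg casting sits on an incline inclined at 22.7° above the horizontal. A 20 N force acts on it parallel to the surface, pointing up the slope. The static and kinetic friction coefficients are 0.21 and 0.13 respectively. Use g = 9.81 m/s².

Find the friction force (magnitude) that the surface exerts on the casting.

Perpendicular to the surface, N = m g cos θ = 65·9.81·cos 22.7° = 588.3 N.
The friction needed for equilibrium is m g sin θ − P = 246.1 − 20 = 226.1 N, measured positive up-slope.
The static-friction ceiling is μ_s N = 0.21 × 588.3 = 123.5 N.
Since |226.1| > 123.5 N, static friction cannot hold it; the casting slides down the incline and kinetic friction applies: f = μ_k N = 0.13 × 588.3 = 76.5 N.

f ≈ 76.5 N (up the incline)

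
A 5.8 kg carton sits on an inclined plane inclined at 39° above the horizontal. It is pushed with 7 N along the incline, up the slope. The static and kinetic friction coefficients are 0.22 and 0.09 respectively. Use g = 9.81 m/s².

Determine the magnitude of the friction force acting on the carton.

f ≈ 3.98 N (up the incline)

Normal force: N = m g cos θ = 5.8 × 9.81 × cos 39° = 44.22 N.
Parallel to the incline, ΣF = 0 gives f = m g sin θ − P = 35.81 − 7 = 28.81 N (up-slope positive).
The static-friction ceiling is μ_s N = 0.22 × 44.22 = 9.728 N.
Since |28.81| > 9.728 N, static friction cannot hold it; the carton slides down the incline and kinetic friction applies: f = μ_k N = 0.09 × 44.22 = 3.98 N.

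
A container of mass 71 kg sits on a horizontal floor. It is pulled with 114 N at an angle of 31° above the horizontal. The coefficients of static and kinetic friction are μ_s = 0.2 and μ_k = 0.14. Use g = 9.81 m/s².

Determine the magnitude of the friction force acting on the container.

f ≈ 97.7 N

The vertical component of P reduces the normal force: N = m g − P sin α = 696.5 − 58.71 = 637.8 N.
The horizontal driving force is P cos α = 97.72 N, so equilibrium needs friction f = 97.72 N.
μ_s N = 0.2 × 637.8 = 127.6 N.
Since 97.72 N does not exceed the limit, the container stays at rest and f = 97.7 N.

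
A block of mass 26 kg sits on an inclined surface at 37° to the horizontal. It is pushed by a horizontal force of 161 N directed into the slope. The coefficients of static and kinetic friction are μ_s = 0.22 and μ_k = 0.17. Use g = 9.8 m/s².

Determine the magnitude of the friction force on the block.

Resolve perpendicular to the incline: N = m g cos θ + P sin θ = 26×9.8×cos 37° + 161×sin 37° = 300.4 N.
Along the incline, the net driving force (taking up-slope positive) is P cos θ − m g sin θ = 128.6 − 153.3 = -24.76 N, so equilibrium requires friction f = 24.76 N (up-slope).
The limit of static friction is μ_s N = 66.08 N.
Since 24.76 N is within the 66.08 N limit, the block stays put and friction is exactly 24.8 N.

f ≈ 24.8 N (up the incline)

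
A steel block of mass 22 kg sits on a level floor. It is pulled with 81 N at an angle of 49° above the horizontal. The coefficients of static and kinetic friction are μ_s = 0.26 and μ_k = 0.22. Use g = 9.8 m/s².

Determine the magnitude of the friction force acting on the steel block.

The vertical component of P reduces the normal force: N = m g − P sin α = 215.6 − 61.13 = 154.5 N.
For equilibrium, f = P cos α = 81×cos 49° = 53.14 N.
μ_s N = 0.26 × 154.5 = 40.16 N.
53.14 > 40.16 N → the steel block slides; f = μ_k N = 0.22×154.5 = 34 N.

f ≈ 34 N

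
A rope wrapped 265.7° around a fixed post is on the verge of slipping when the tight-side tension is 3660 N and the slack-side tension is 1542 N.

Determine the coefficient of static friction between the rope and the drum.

T₂/T₁ = e^{μβ} → μ = ln(T₂/T₁)/β.
β = 265.7° = 4.637 rad.
μ = ln(3660/1542)/4.637 = ln(2.374)/4.637 = 0.186.

μ ≈ 0.186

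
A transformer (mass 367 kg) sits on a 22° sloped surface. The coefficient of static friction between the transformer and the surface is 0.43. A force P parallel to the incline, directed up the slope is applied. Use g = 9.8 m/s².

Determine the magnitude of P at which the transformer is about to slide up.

P ≈ 2780 N

At impending motion up the slope, friction acts down-slope at its limit: f = μ_s N.
P is parallel to the surface, so N = m g cos θ = 3330 N.
Along the incline: P = m g sin θ + μ_s N = 1350 + 0.43×3330 = 2780 N.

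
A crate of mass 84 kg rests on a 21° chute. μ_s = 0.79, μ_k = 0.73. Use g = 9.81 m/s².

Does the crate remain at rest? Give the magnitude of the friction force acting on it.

f ≈ 295 N

N = m g cos θ = 769 N.
Down-slope weight component: m g sin θ = 295 N.
μ_s N = 608 N.
295 ≤ 608 N, so it stays put; friction = 295 N.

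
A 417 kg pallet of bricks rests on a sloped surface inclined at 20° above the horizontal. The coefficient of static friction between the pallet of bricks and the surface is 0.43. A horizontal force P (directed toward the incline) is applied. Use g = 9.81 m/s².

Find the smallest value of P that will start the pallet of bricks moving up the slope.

P ≈ 3850 N

At impending motion up the slope, friction acts down-slope at its limit: f = μ_s N.
Perpendicular to the incline: N = m g cos θ + P sin θ.
Along the incline: P cos θ = m g sin θ + μ_s N = m g sin θ + μ_s (m g cos θ + P sin θ).
Solving, P (cos θ − μ_s sin θ) = m g (sin θ + μ_s cos θ), so P = 417×9.81×(sin 20° + 0.43 cos 20°)/(cos 20° − 0.43 sin 20°) = 4090×0.7461/0.7926 = 3850 N.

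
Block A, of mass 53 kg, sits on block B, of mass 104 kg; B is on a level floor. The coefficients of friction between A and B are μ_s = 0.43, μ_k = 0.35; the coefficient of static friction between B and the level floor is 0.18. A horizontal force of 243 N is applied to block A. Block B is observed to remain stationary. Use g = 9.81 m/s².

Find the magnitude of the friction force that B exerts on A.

The normal force B exerts on A is simply A's weight, N₁ = 519.9 N.
So the A–B interface can sustain at most μ_s N₁ = 223.6 N of static friction.
Since P = 243 N > 223.6 N, A slides on B; the A–B friction is kinetic: f₁ = μ_k N₁ = 0.35×519.9 = 182 N.
By Newton's third law B feels 182 N forward from A. With B stationary, the floor's static friction on B balances it: f₂ = 182 N (well within μ_s(m_A+m_B)g = 277.2 N).

f ≈ 182 N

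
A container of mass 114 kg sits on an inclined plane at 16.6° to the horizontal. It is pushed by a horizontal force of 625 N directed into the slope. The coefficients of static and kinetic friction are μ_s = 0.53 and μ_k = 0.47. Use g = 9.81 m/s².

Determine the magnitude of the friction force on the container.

f ≈ 279 N (down the incline)

Resolve perpendicular to the incline: N = m g cos θ + P sin θ = 114×9.81×cos 16.6° + 625×sin 16.6° = 1250 N.
Parallel to the incline: P cos θ − m g sin θ = 599 − 319.5 = 279.5 N; the friction needed to balance this is 279.5 N acting down the slope.
The limit of static friction is μ_s N = 662.7 N.
|f_req| = 279.5 ≤ 662.7 N → the container is in equilibrium; friction equals the required value.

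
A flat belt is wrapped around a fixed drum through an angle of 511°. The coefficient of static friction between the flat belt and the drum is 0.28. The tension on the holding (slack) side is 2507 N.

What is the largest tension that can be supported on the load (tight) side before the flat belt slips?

At impending slip the capstan equation gives T₂/T₁ = e^{μβ} with β in radians.
β = 511° × π/180 = 8.919 rad.
e^{μβ} = e^{0.28×8.919} = 12.15.
T₂ = T₁ · e^{μβ} = 2507 × 12.15 = 30500 N.

T_max ≈ 30500 N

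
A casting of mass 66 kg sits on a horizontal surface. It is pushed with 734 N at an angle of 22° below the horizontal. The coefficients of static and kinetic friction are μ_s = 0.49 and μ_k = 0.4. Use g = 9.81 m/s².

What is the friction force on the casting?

f ≈ 369 N

N = m g + P sin α = 647.5 + 734×sin 22° = 922.4 N.
The horizontal driving force is P cos α = 680.6 N, so equilibrium needs friction f = 680.6 N.
The static-friction limit is μ_s N = 452 N.
680.6 > 452 N → the casting slides; f = μ_k N = 0.4×922.4 = 369 N.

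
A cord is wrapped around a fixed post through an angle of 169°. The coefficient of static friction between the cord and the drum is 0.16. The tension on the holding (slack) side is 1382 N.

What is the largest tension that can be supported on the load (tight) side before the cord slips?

At impending slip the capstan equation gives T₂/T₁ = e^{μβ} with β in radians.
β = 169° × π/180 = 2.95 rad.
e^{μβ} = e^{0.16×2.95} = 1.603.
T₂ = T₁ · e^{μβ} = 1382 × 1.603 = 2220 N.

T_max ≈ 2220 N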